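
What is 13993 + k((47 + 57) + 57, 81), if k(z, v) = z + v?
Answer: 14235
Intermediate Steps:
k(z, v) = v + z
13993 + k((47 + 57) + 57, 81) = 13993 + (81 + ((47 + 57) + 57)) = 13993 + (81 + (104 + 57)) = 13993 + (81 + 161) = 13993 + 242 = 14235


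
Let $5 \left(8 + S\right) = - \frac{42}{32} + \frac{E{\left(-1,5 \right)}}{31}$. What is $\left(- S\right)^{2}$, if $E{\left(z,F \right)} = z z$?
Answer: $\frac{16769025}{246016} \approx 68.162$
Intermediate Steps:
$E{\left(z,F \right)} = z^{2}$
$S = - \frac{4095}{496}$ ($S = -8 + \frac{- \frac{42}{32} + \frac{\left(-1\right)^{2}}{31}}{5} = -8 + \frac{\left(-42\right) \frac{1}{32} + 1 \cdot \frac{1}{31}}{5} = -8 + \frac{- \frac{21}{16} + \frac{1}{31}}{5} = -8 + \frac{1}{5} \left(- \frac{635}{496}\right) = -8 - \frac{127}{496} = - \frac{4095}{496} \approx -8.256$)
$\left(- S\right)^{2} = \left(\left(-1\right) \left(- \frac{4095}{496}\right)\right)^{2} = \left(\frac{4095}{496}\right)^{2} = \frac{16769025}{246016}$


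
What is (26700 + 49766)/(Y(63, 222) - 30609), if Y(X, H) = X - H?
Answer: -38233/15384 ≈ -2.4852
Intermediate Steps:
(26700 + 49766)/(Y(63, 222) - 30609) = (26700 + 49766)/((63 - 1*222) - 30609) = 76466/((63 - 222) - 30609) = 76466/(-159 - 30609) = 76466/(-30768) = 76466*(-1/30768) = -38233/15384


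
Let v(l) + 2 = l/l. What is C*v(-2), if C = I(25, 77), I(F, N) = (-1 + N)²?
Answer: -5776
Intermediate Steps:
v(l) = -1 (v(l) = -2 + l/l = -2 + 1 = -1)
C = 5776 (C = (-1 + 77)² = 76² = 5776)
C*v(-2) = 5776*(-1) = -5776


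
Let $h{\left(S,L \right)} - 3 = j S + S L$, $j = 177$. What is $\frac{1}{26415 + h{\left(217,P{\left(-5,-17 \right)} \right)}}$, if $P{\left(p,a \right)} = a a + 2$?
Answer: $\frac{1}{127974} \approx 7.8141 \cdot 10^{-6}$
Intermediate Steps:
$P{\left(p,a \right)} = 2 + a^{2}$ ($P{\left(p,a \right)} = a^{2} + 2 = 2 + a^{2}$)
$h{\left(S,L \right)} = 3 + 177 S + L S$ ($h{\left(S,L \right)} = 3 + \left(177 S + S L\right) = 3 + \left(177 S + L S\right) = 3 + 177 S + L S$)
$\frac{1}{26415 + h{\left(217,P{\left(-5,-17 \right)} \right)}} = \frac{1}{26415 + \left(3 + 177 \cdot 217 + \left(2 + \left(-17\right)^{2}\right) 217\right)} = \frac{1}{26415 + \left(3 + 38409 + \left(2 + 289\right) 217\right)} = \frac{1}{26415 + \left(3 + 38409 + 291 \cdot 217\right)} = \frac{1}{26415 + \left(3 + 38409 + 63147\right)} = \frac{1}{26415 + 101559} = \frac{1}{127974}$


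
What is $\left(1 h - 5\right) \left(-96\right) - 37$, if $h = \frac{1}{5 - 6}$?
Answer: $539$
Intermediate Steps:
$h = -1$ ($h = \frac{1}{-1} = -1$)
$\left(1 h - 5\right) \left(-96\right) - 37 = \left(1 \left(-1\right) - 5\right) \left(-96\right) - 37 = \left(-1 - 5\right) \left(-96\right) - 37 = \left(-6\right) \left(-96\right) - 37 = 576 - 37 = 539$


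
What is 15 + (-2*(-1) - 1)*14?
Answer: 29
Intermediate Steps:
15 + (-2*(-1) - 1)*14 = 15 + (2 - 1)*14 = 15 + 1*14 = 15 + 14 = 29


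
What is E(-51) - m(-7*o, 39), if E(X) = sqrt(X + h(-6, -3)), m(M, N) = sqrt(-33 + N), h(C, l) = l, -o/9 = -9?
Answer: sqrt(6)*(-1 + 3*I) ≈ -2.4495 + 7.3485*I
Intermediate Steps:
o = 81 (o = -9*(-9) = 81)
E(X) = sqrt(-3 + X) (E(X) = sqrt(X - 3) = sqrt(-3 + X))
E(-51) - m(-7*o, 39) = sqrt(-3 - 51) - sqrt(-33 + 39) = sqrt(-54) - sqrt(6) = 3*I*sqrt(6) - sqrt(6) = -sqrt(6) + 3*I*sqrt(6)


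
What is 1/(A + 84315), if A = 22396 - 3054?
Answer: 1/103657 ≈ 9.6472e-6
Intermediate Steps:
A = 19342
1/(A + 84315) = 1/(19342 + 84315) = 1/103657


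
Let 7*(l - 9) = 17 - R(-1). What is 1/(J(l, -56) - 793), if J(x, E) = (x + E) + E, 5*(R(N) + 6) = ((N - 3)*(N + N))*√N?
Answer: -1093575/976250089 + 280*I/976250089 ≈ -0.0011202 + 2.8681e-7*I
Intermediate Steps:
R(N) = -6 + 2*N^(3/2)*(-3 + N)/5 (R(N) = -6 + (((N - 3)*(N + N))*√N)/5 = -6 + (((-3 + N)*(2*N))*√N)/5 = -6 + ((2*N*(-3 + N))*√N)/5 = -6 + (2*N^(3/2)*(-3 + N))/5 = -6 + 2*N^(3/2)*(-3 + N)/5)
l = 86/7 - 8*I/35 (l = 9 + (17 - (-6 - (-6)*I/5 + 2*(-1)^(5/2)/5))/7 = 9 + (17 - (-6 - (-6)*I/5 + 2*I/5))/7 = 9 + (17 - (-6 + 6*I/5 + 2*I/5))/7 = 9 + (17 - (-6 + 8*I/5))/7 = 9 + (17 + (6 - 8*I/5))/7 = 9 + (23 - 8*I/5)/7 = 9 + (23/7 - 8*I/35) = 86/7 - 8*I/35 ≈ 12.286 - 0.22857*I)
J(x, E) = x + 2*E (J(x, E) = (E + x) + E = x + 2*E)
1/(J(l, -56) - 793) = 1/(((86/7 - 8*I/35) + 2*(-56)) - 793) = 1/(((86/7 - 8*I/35) - 112) - 793) = 1/((-698/7 - 8*I/35) - 793) = 1/(-6249/7 - 8*I/35) = 1225*(-6249/7 + 8*I/35)/976250089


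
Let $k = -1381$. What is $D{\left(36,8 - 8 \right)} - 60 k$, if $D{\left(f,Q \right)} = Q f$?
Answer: $82860$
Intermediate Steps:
$D{\left(36,8 - 8 \right)} - 60 k = \left(8 - 8\right) 36 - -82860 = 0 \cdot 36 + 82860 = 0 + 82860 = 82860$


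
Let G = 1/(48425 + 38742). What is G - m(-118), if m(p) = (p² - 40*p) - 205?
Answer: -1607272312/87167 ≈ -18439.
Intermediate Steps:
G = 1/87167 ≈ 1.1472e-5
m(p) = -205 + p² - 40*p
G - m(-118) = 1/87167 - (-205 + (-118)² - 40*(-118)) = 1/87167 - (-205 + 13924 + 4720) = 1/87167 - 1*18439 = 1/87167 - 18439 = -1607272312/87167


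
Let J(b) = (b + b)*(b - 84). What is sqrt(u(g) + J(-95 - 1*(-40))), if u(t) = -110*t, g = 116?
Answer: sqrt(2530) ≈ 50.299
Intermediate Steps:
J(b) = 2*b*(-84 + b) (J(b) = (2*b)*(-84 + b) = 2*b*(-84 + b))
sqrt(u(g) + J(-95 - 1*(-40))) = sqrt(-110*116 + 2*(-95 - 1*(-40))*(-84 + (-95 - 1*(-40)))) = sqrt(-12760 + 2*(-95 + 40)*(-84 + (-95 + 40))) = sqrt(-12760 + 2*(-55)*(-84 - 55)) = sqrt(-12760 + 2*(-55)*(-139)) = sqrt(-12760 + 15290) = sqrt(2530)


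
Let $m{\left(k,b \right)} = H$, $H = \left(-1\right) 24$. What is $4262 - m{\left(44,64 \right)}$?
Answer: $4286$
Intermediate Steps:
$H = -24$
$m{\left(k,b \right)} = -24$
$4262 - m{\left(44,64 \right)} = 4262 - -24 = 4262 + 24 = 4286$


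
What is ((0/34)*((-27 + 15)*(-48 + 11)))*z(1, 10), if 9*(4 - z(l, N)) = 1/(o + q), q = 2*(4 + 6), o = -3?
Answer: 0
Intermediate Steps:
q = 20 (q = 2*10 = 20)
z(l, N) = 611/153 (z(l, N) = 4 - 1/(9*(-3 + 20)) = 4 - 1/9/17 = 4 - 1/9*1/17 = 4 - 1/153 = 611/153)
((0/34)*((-27 + 15)*(-48 + 11)))*z(1, 10) = ((0/34)*((-27 + 15)*(-48 + 11)))*(611/153) = ((0*(1/34))*(-12*(-37)))*(611/153) = (0*444)*(611/153) = 0*(611/153) = 0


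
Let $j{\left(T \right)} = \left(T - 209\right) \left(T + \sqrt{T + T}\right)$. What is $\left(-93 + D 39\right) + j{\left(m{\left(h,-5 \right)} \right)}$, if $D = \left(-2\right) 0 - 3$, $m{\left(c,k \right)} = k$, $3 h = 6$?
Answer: $860 - 214 i \sqrt{10} \approx 860.0 - 676.73 i$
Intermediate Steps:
$h = 2$ ($h = \frac{1}{3} \cdot 6 = 2$)
$j{\left(T \right)} = \left(-209 + T\right) \left(T + \sqrt{2} \sqrt{T}\right)$ ($j{\left(T \right)} = \left(-209 + T\right) \left(T + \sqrt{2 T}\right) = \left(-209 + T\right) \left(T + \sqrt{2} \sqrt{T}\right)$)
$D = -3$ ($D = 0 - 3 = -3$)
$\left(-93 + D 39\right) + j{\left(m{\left(h,-5 \right)} \right)} = \left(-93 - 117\right) + \left(\left(-5\right)^{2} - -1045 + \sqrt{2} \left(-5\right)^{\frac{3}{2}} - 209 \sqrt{2} \sqrt{-5}\right) = \left(-93 - 117\right) + \left(25 + 1045 + \sqrt{2} \left(- 5 i \sqrt{5}\right) - 209 \sqrt{2} i \sqrt{5}\right) = -210 + \left(25 + 1045 - 5 i \sqrt{10} - 209 i \sqrt{10}\right) = -210 + \left(1070 - 214 i \sqrt{10}\right) = 860 - 214 i \sqrt{10}$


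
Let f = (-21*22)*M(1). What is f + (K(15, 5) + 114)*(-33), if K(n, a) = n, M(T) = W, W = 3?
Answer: -5643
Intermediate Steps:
M(T) = 3
f = -1386 (f = -21*22*3 = -462*3 = -1386)
f + (K(15, 5) + 114)*(-33) = -1386 + (15 + 114)*(-33) = -1386 + 129*(-33) = -1386 - 4257 = -5643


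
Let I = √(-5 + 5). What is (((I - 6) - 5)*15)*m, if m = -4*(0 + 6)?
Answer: 3960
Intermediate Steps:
I = 0 (I = √0 = 0)
m = -24 (m = -4*6 = -24)
(((I - 6) - 5)*15)*m = (((0 - 6) - 5)*15)*(-24) = ((-6 - 5)*15)*(-24) = -11*15*(-24) = -165*(-24) = 3960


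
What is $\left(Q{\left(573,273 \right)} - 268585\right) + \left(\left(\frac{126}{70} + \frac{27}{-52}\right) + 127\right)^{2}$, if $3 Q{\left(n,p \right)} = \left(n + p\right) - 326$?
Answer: $- \frac{51096618173}{202800} \approx -2.5196 \cdot 10^{5}$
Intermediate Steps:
$Q{\left(n,p \right)} = - \frac{326}{3} + \frac{n}{3} + \frac{p}{3}$ ($Q{\left(n,p \right)} = \frac{\left(n + p\right) - 326}{3} = \frac{-326 + n + p}{3} = - \frac{326}{3} + \frac{n}{3} + \frac{p}{3}$)
$\left(Q{\left(573,273 \right)} - 268585\right) + \left(\left(\frac{126}{70} + \frac{27}{-52}\right) + 127\right)^{2} = \left(\left(- \frac{326}{3} + \frac{1}{3} \cdot 573 + \frac{1}{3} \cdot 273\right) - 268585\right) + \left(\left(\frac{126}{70} + \frac{27}{-52}\right) + 127\right)^{2} = \left(\left(- \frac{326}{3} + 191 + 91\right) - 268585\right) + \left(\left(126 \cdot \frac{1}{70} + 27 \left(- \frac{1}{52}\right)\right) + 127\right)^{2} = \left(\frac{520}{3} - 268585\right) + \left(\left(\frac{9}{5} - \frac{27}{52}\right) + 127\right)^{2} = - \frac{805235}{3} + \left(\frac{333}{260} + 127\right)^{2} = - \frac{805235}{3} + \left(\frac{33353}{260}\right)^{2} = - \frac{805235}{3} + \frac{1112422609}{67600} = - \frac{51096618173}{202800}$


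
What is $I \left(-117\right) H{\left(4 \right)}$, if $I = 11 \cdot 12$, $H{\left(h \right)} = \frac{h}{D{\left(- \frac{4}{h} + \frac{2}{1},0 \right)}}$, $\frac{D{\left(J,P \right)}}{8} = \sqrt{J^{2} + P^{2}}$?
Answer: $-7722$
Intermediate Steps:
$D{\left(J,P \right)} = 8 \sqrt{J^{2} + P^{2}}$
$H{\left(h \right)} = \frac{h}{8 \sqrt{\left(2 - \frac{4}{h}\right)^{2}}}$ ($H{\left(h \right)} = \frac{h}{8 \sqrt{\left(- \frac{4}{h} + \frac{2}{1}\right)^{2} + 0^{2}}} = \frac{h}{8 \sqrt{\left(- \frac{4}{h} + 2 \cdot 1\right)^{2} + 0}} = \frac{h}{8 \sqrt{\left(- \frac{4}{h} + 2\right)^{2} + 0}} = \frac{h}{8 \sqrt{\left(2 - \frac{4}{h}\right)^{2} + 0}} = \frac{h}{8 \sqrt{\left(2 - \frac{4}{h}\right)^{2}}}$)
$I = 132$
$I \left(-117\right) H{\left(4 \right)} = 132 \left(-117\right) \frac{1}{16} \cdot 4 \frac{1}{\sqrt{\frac{\left(-2 + 4\right)^{2}}{16}}} = - 15444 \cdot \frac{1}{16} \cdot 4 \frac{1}{\sqrt{\frac{2^{2}}{16}}} = - 15444 \cdot \frac{1}{16} \cdot 4 \frac{1}{\sqrt{\frac{1}{16} \cdot 4}} = - 15444 \cdot \frac{1}{16} \cdot 4 \frac{1}{\sqrt{\frac{1}{4}}} = - 15444 \cdot \frac{1}{16} \cdot 4 \cdot 2 = \left(-15444\right) \frac{1}{2} = -7722$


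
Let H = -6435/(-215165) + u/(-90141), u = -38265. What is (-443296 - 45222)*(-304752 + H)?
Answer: 192499332455356545064/1293012551 ≈ 1.4888e+11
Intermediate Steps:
H = 587556404/1293012551 (H = -6435/(-215165) - 38265/(-90141) = -6435*(-1/215165) - 38265*(-1/90141) = 1287/43033 + 12755/30047 = 587556404/1293012551 ≈ 0.45441)
(-443296 - 45222)*(-304752 + H) = (-443296 - 45222)*(-304752 + 587556404/1293012551) = -488518*(-394047573385948/1293012551) = 192499332455356545064/1293012551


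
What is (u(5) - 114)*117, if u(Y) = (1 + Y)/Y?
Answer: -65988/5 ≈ -13198.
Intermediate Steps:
u(Y) = (1 + Y)/Y
(u(5) - 114)*117 = ((1 + 5)/5 - 114)*117 = ((1/5)*6 - 114)*117 = (6/5 - 114)*117 = -564/5*117 = -65988/5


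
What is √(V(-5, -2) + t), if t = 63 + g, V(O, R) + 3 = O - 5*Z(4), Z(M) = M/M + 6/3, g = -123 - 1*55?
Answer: I*√138 ≈ 11.747*I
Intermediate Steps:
g = -178 (g = -123 - 55 = -178)
Z(M) = 3 (Z(M) = 1 + 6*(⅓) = 1 + 2 = 3)
V(O, R) = -18 + O (V(O, R) = -3 + (O - 5*3) = -3 + (O - 15) = -3 + (-15 + O) = -18 + O)
t = -115 (t = 63 - 178 = -115)
√(V(-5, -2) + t) = √((-18 - 5) - 115) = √(-23 - 115) = √(-138) = I*√138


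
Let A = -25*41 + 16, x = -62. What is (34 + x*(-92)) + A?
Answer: 4729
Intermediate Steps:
A = -1009 (A = -1025 + 16 = -1009)
(34 + x*(-92)) + A = (34 - 62*(-92)) - 1009 = (34 + 5704) - 1009 = 5738 - 1009 = 4729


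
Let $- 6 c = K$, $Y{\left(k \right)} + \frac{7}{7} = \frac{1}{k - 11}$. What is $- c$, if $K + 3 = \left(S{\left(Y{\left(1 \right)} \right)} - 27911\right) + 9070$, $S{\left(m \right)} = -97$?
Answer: $- \frac{18941}{6} \approx -3156.8$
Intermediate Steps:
$Y{\left(k \right)} = -1 + \frac{1}{-11 + k}$ ($Y{\left(k \right)} = -1 + \frac{1}{k - 11} = -1 + \frac{1}{-11 + k}$)
$K = -18941$ ($K = -3 + \left(\left(-97 - 27911\right) + 9070\right) = -3 + \left(-28008 + 9070\right) = -3 - 18938 = -18941$)
$c = \frac{18941}{6}$ ($c = \left(- \frac{1}{6}\right) \left(-18941\right) = \frac{18941}{6} \approx 3156.8$)
$- c = \left(-1\right) \frac{18941}{6} = - \frac{18941}{6}$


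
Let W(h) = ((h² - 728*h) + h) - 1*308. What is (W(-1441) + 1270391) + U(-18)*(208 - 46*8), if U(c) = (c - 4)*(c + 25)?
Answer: 4418811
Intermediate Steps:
U(c) = (-4 + c)*(25 + c)
W(h) = -308 + h² - 727*h (W(h) = (h² - 727*h) - 308 = -308 + h² - 727*h)
(W(-1441) + 1270391) + U(-18)*(208 - 46*8) = ((-308 + (-1441)² - 727*(-1441)) + 1270391) + (-100 + (-18)² + 21*(-18))*(208 - 46*8) = ((-308 + 2076481 + 1047607) + 1270391) + (-100 + 324 - 378)*(208 - 368) = (3123780 + 1270391) - 154*(-160) = 4394171 + 24640 = 4418811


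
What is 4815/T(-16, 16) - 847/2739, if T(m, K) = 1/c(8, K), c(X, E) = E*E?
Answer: 306927283/249 ≈ 1.2326e+6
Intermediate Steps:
c(X, E) = E²
T(m, K) = K⁻² (T(m, K) = 1/K² = K⁻²)
4815/T(-16, 16) - 847/2739 = 4815/(16⁻²) - 847/2739 = 4815/(1/256) - 847*1/2739 = 4815*256 - 77/249 = 1232640 - 77/249 = 306927283/249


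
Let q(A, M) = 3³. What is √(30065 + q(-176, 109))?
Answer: 2*√7523 ≈ 173.47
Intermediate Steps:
q(A, M) = 27
√(30065 + q(-176, 109)) = √(30065 + 27) = √30092 = 2*√7523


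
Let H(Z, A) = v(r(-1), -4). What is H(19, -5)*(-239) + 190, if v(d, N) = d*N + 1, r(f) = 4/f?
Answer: -3873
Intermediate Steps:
v(d, N) = 1 + N*d (v(d, N) = N*d + 1 = 1 + N*d)
H(Z, A) = 17 (H(Z, A) = 1 - 16/(-1) = 1 - 16*(-1) = 1 - 4*(-4) = 1 + 16 = 17)
H(19, -5)*(-239) + 190 = 17*(-239) + 190 = -4063 + 190 = -3873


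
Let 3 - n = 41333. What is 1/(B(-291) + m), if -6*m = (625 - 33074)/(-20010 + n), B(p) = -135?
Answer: -368040/49717849 ≈ -0.0074026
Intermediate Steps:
n = -41330 (n = 3 - 1*41333 = 3 - 41333 = -41330)
m = -32449/368040 (m = -(625 - 33074)/(6*(-20010 - 41330)) = -(-32449)/(6*(-61340)) = -(-32449)*(-1)/(6*61340) = -1/6*32449/61340 = -32449/368040 ≈ -0.088167)
1/(B(-291) + m) = 1/(-135 - 32449/368040) = 1/(-49717849/368040) = -368040/49717849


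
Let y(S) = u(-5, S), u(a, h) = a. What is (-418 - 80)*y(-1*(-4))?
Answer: 2490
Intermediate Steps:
y(S) = -5
(-418 - 80)*y(-1*(-4)) = (-418 - 80)*(-5) = -498*(-5) = 2490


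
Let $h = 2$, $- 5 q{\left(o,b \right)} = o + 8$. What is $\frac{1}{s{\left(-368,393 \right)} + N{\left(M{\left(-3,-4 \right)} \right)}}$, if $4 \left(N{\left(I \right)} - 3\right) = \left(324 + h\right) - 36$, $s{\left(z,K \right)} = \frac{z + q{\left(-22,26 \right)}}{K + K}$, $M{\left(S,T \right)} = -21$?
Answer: $\frac{3930}{294889} \approx 0.013327$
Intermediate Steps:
$q{\left(o,b \right)} = - \frac{8}{5} - \frac{o}{5}$ ($q{\left(o,b \right)} = - \frac{o + 8}{5} = - \frac{8 + o}{5} = - \frac{8}{5} - \frac{o}{5}$)
$s{\left(z,K \right)} = \frac{\frac{14}{5} + z}{2 K}$ ($s{\left(z,K \right)} = \frac{z - - \frac{14}{5}}{K + K} = \frac{z + \left(- \frac{8}{5} + \frac{22}{5}\right)}{2 K} = \left(z + \frac{14}{5}\right) \frac{1}{2 K} = \left(\frac{14}{5} + z\right) \frac{1}{2 K} = \frac{\frac{14}{5} + z}{2 K}$)
$N{\left(I \right)} = \frac{151}{2}$ ($N{\left(I \right)} = 3 + \frac{\left(324 + 2\right) - 36}{4} = 3 + \frac{326 - 36}{4} = 3 + \frac{1}{4} \cdot 290 = 3 + \frac{145}{2} = \frac{151}{2}$)
$\frac{1}{s{\left(-368,393 \right)} + N{\left(M{\left(-3,-4 \right)} \right)}} = \frac{1}{\frac{14 + 5 \left(-368\right)}{10 \cdot 393} + \frac{151}{2}} = \frac{1}{\frac{1}{10} \cdot \frac{1}{393} \left(14 - 1840\right) + \frac{151}{2}} = \frac{1}{\frac{1}{10} \cdot \frac{1}{393} \left(-1826\right) + \frac{151}{2}} = \frac{1}{- \frac{913}{1965} + \frac{151}{2}} = \frac{1}{\frac{294889}{3930}} = \frac{3930}{294889}$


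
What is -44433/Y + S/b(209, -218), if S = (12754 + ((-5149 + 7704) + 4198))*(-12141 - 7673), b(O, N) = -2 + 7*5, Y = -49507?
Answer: -19135033166597/1633731 ≈ -1.1712e+7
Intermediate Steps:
b(O, N) = 33 (b(O, N) = -2 + 35 = 33)
S = -386511698 (S = (12754 + (2555 + 4198))*(-19814) = (12754 + 6753)*(-19814) = 19507*(-19814) = -386511698)
-44433/Y + S/b(209, -218) = -44433/(-49507) - 386511698/33 = -44433*(-1/49507) - 386511698*1/33 = 44433/49507 - 386511698/33 = -19135033166597/1633731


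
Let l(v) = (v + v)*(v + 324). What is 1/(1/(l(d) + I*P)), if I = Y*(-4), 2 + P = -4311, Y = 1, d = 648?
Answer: 1276964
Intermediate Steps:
P = -4313 (P = -2 - 4311 = -4313)
I = -4 (I = 1*(-4) = -4)
l(v) = 2*v*(324 + v) (l(v) = (2*v)*(324 + v) = 2*v*(324 + v))
1/(1/(l(d) + I*P)) = 1/(1/(2*648*(324 + 648) - 4*(-4313))) = 1/(1/(2*648*972 + 17252)) = 1/(1/(1259712 + 17252)) = 1/(1/1276964) = 1276964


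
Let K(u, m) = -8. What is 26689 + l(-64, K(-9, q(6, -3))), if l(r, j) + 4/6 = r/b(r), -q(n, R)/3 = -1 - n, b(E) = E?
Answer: 80068/3 ≈ 26689.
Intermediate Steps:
q(n, R) = 3 + 3*n (q(n, R) = -3*(-1 - n) = 3 + 3*n)
l(r, j) = ⅓ (l(r, j) = -⅔ + r/r = -⅔ + 1 = ⅓)
26689 + l(-64, K(-9, q(6, -3))) = 26689 + ⅓ = 80068/3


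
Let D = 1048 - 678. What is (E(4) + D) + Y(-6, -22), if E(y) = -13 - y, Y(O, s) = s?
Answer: 331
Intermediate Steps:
D = 370
(E(4) + D) + Y(-6, -22) = ((-13 - 1*4) + 370) - 22 = ((-13 - 4) + 370) - 22 = (-17 + 370) - 22 = 353 - 22 = 331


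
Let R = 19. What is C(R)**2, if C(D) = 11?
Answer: 121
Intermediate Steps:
C(R)**2 = 11**2 = 121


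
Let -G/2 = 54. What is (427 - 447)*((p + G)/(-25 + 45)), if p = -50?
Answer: 158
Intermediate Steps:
G = -108 (G = -2*54 = -108)
(427 - 447)*((p + G)/(-25 + 45)) = (427 - 447)*((-50 - 108)/(-25 + 45)) = -(-3160)/20 = -20*(-79/10) = 158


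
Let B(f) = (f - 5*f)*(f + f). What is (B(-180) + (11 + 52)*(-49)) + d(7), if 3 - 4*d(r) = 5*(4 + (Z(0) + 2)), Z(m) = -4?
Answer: -1049155/4 ≈ -2.6229e+5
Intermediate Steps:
B(f) = -8*f² (B(f) = (-4*f)*(2*f) = -8*f²)
d(r) = -7/4 (d(r) = ¾ - 5*(4 + (-4 + 2))/4 = ¾ - 5*(4 - 2)/4 = ¾ - 5*2/4 = ¾ - ¼*10 = ¾ - 5/2 = -7/4)
(B(-180) + (11 + 52)*(-49)) + d(7) = (-8*(-180)² + (11 + 52)*(-49)) - 7/4 = (-8*32400 + 63*(-49)) - 7/4 = (-259200 - 3087) - 7/4 = -262287 - 7/4 = -1049155/4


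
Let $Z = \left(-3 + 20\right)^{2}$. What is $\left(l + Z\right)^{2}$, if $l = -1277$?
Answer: $976144$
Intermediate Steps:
$Z = 289$ ($Z = 17^{2} = 289$)
$\left(l + Z\right)^{2} = \left(-1277 + 289\right)^{2} = \left(-988\right)^{2} = 976144$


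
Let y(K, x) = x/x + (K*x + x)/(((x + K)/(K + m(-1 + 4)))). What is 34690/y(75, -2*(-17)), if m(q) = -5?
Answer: 3781210/180989 ≈ 20.892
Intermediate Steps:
y(K, x) = 1 + (-5 + K)*(x + K*x)/(K + x) (y(K, x) = x/x + (K*x + x)/(((x + K)/(K - 5))) = 1 + (x + K*x)/(((K + x)/(-5 + K))) = 1 + (x + K*x)*((-5 + K)/(K + x)) = 1 + (-5 + K)*(x + K*x)/(K + x))
34690/y(75, -2*(-17)) = 34690/(((75 - (-8)*(-17) - 2*(-17)*75**2 - 4*75*(-2*(-17)))/(75 - 2*(-17)))) = 34690/(((75 - 4*34 + 34*5625 - 4*75*34)/(75 + 34))) = 34690/(((75 - 136 + 191250 - 10200)/109)) = 34690/(((1/109)*180989)) = 34690/(180989/109) = 34690*(109/180989) = 3781210/180989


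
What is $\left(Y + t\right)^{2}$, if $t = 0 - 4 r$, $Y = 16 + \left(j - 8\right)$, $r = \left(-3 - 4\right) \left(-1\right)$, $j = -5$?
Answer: $625$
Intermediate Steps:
$r = 7$ ($r = \left(-7\right) \left(-1\right) = 7$)
$Y = 3$ ($Y = 16 - 13 = 3$)
$t = -28$ ($t = 0 - 28 = -28$)
$\left(Y + t\right)^{2} = \left(3 - 28\right)^{2} = \left(-25\right)^{2} = 625$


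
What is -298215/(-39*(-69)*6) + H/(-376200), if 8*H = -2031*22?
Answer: -251623577/13634400 ≈ -18.455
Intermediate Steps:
H = -22341/4 (H = (-2031*22)/8 = (⅛)*(-44682) = -22341/4 ≈ -5585.3)
-298215/(-39*(-69)*6) + H/(-376200) = -298215/(-39*(-69)*6) - 22341/4/(-376200) = -298215/(2691*6) - 22341/4*(-1/376200) = -298215/16146 + 677/45600 = -298215*1/16146 + 677/45600 = -11045/598 + 677/45600 = -251623577/13634400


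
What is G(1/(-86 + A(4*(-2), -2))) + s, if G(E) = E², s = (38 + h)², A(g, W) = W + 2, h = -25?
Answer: 1249925/7396 ≈ 169.00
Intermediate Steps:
A(g, W) = 2 + W
s = 169 (s = (38 - 25)² = 13² = 169)
G(1/(-86 + A(4*(-2), -2))) + s = (1/(-86 + (2 - 2)))² + 169 = (1/(-86 + 0))² + 169 = (1/(-86))² + 169 = (-1/86)² + 169 = 1/7396 + 169 = 1249925/7396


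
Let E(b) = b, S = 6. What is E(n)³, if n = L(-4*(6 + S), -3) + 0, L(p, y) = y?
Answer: -27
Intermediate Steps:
n = -3 (n = -3 + 0 = -3)
E(n)³ = (-3)³ = -27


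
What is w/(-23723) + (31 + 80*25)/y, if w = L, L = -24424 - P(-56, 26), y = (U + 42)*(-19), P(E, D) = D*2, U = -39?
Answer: -15595427/450737 ≈ -34.600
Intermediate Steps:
P(E, D) = 2*D
y = -57 (y = (-39 + 42)*(-19) = 3*(-19) = -57)
L = -24476 (L = -24424 - 2*26 = -24424 - 1*52 = -24424 - 52 = -24476)
w = -24476
w/(-23723) + (31 + 80*25)/y = -24476/(-23723) + (31 + 80*25)/(-57) = -24476*(-1/23723) + (31 + 2000)*(-1/57) = 24476/23723 + 2031*(-1/57) = 24476/23723 - 677/19 = -15595427/450737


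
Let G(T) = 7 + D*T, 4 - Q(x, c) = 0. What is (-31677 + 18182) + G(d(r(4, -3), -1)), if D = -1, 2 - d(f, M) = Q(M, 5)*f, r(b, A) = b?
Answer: -13474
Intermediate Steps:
Q(x, c) = 4 (Q(x, c) = 4 - 1*0 = 4 + 0 = 4)
d(f, M) = 2 - 4*f
G(T) = 7 - T
(-31677 + 18182) + G(d(r(4, -3), -1)) = (-31677 + 18182) + (7 - (2 - 4*4)) = -13495 + (7 - (2 - 16)) = -13495 + (7 - 1*(-14)) = -13495 + (7 + 14) = -13495 + 21 = -13474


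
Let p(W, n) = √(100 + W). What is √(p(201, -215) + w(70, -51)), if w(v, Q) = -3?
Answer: √(-3 + √301) ≈ 3.7881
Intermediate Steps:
√(p(201, -215) + w(70, -51)) = √(√(100 + 201) - 3) = √(√301 - 3) = √(-3 + √301)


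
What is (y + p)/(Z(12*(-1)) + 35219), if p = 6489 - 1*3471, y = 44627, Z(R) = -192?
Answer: 47645/35027 ≈ 1.3602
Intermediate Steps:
p = 3018 (p = 6489 - 3471 = 3018)
(y + p)/(Z(12*(-1)) + 35219) = (44627 + 3018)/(-192 + 35219) = 47645/35027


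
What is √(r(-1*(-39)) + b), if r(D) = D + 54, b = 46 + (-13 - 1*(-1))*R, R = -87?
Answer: 13*√7 ≈ 34.395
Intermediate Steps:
b = 1090 (b = 46 + (-13 - 1*(-1))*(-87) = 46 + (-13 + 1)*(-87) = 46 - 12*(-87) = 46 + 1044 = 1090)
r(D) = 54 + D
√(r(-1*(-39)) + b) = √((54 - 1*(-39)) + 1090) = √((54 + 39) + 1090) = √(93 + 1090) = √1183 = 13*√7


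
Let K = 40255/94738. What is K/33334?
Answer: 40255/3157996492 ≈ 1.2747e-5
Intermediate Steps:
K = 40255/94738 (K = 40255*(1/94738) = 40255/94738 ≈ 0.42491)
K/33334 = (40255/94738)/33334 = (40255/94738)*(1/33334) = 40255/3157996492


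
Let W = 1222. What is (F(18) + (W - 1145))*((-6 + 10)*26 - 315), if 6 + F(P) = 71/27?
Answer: -419468/27 ≈ -15536.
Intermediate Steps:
F(P) = -91/27 (F(P) = -6 + 71/27 = -91/27)
(F(18) + (W - 1145))*((-6 + 10)*26 - 315) = (-91/27 + (1222 - 1145))*((-6 + 10)*26 - 315) = (-91/27 + 77)*(4*26 - 315) = 1988*(104 - 315)/27 = (1988/27)*(-211) = -419468/27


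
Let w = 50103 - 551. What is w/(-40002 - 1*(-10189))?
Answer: -49552/29813 ≈ -1.6621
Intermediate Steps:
w = 49552
w/(-40002 - 1*(-10189)) = 49552/(-40002 - 1*(-10189)) = 49552/(-40002 + 10189) = 49552/(-29813) = 49552*(-1/29813) = -49552/29813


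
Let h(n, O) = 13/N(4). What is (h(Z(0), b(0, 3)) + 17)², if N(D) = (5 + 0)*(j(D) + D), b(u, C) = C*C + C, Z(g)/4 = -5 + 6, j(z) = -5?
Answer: 5184/25 ≈ 207.36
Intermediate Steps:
Z(g) = 4 (Z(g) = 4*(-5 + 6) = 4*1 = 4)
b(u, C) = C + C² (b(u, C) = C² + C = C + C²)
N(D) = -25 + 5*D (N(D) = (5 + 0)*(-5 + D) = 5*(-5 + D) = -25 + 5*D)
h(n, O) = -13/5 (h(n, O) = 13/(-25 + 5*4) = 13/(-25 + 20) = 13/(-5) = 13*(-⅕) = -13/5)
(h(Z(0), b(0, 3)) + 17)² = (-13/5 + 17)² = (72/5)² = 5184/25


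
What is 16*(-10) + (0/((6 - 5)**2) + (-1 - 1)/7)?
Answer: -1122/7 ≈ -160.29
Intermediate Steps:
16*(-10) + (0/((6 - 5)**2) + (-1 - 1)/7) = -160 + (0/(1**2) - 2*1/7) = -160 + (0/1 - 2/7) = -160 + (0*1 - 2/7) = -160 + (0 - 2/7) = -160 - 2/7 = -1122/7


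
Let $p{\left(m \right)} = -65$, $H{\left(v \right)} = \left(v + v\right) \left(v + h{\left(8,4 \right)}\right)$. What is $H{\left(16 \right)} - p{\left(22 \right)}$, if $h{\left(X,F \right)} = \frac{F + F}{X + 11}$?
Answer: $\frac{11219}{19} \approx 590.47$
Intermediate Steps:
$h{\left(X,F \right)} = \frac{2 F}{11 + X}$
$H{\left(v \right)} = 2 v \left(\frac{8}{19} + v\right)$ ($H{\left(v \right)} = \left(v + v\right) \left(v + 2 \cdot 4 \frac{1}{11 + 8}\right) = 2 v \left(v + 2 \cdot 4 \cdot \frac{1}{19}\right) = 2 v \left(v + \frac{8}{19}\right) = 2 v \left(\frac{8}{19} + v\right)$)
$H{\left(16 \right)} - p{\left(22 \right)} = \frac{2}{19} \cdot 16 \left(8 + 19 \cdot 16\right) - -65 = \frac{2}{19} \cdot 16 \left(8 + 304\right) + 65 = \frac{2}{19} \cdot 16 \cdot 312 + 65 = \frac{9984}{19} + 65 = \frac{11219}{19}$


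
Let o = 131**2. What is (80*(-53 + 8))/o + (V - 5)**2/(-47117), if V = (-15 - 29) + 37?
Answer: -172092384/808574837 ≈ -0.21283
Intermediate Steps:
o = 17161
V = -7 (V = -44 + 37 = -7)
(80*(-53 + 8))/o + (V - 5)**2/(-47117) = (80*(-53 + 8))/17161 + (-7 - 5)**2/(-47117) = (80*(-45))*(1/17161) + (-12)**2*(-1/47117) = -3600*1/17161 + 144*(-1/47117) = -3600/17161 - 144/47117 = -172092384/808574837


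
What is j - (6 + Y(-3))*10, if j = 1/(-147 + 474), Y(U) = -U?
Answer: -29429/327 ≈ -89.997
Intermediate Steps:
j = 1/327 ≈ 0.0030581
j - (6 + Y(-3))*10 = 1/327 - (6 - 1*(-3))*10 = 1/327 - (6 + 3)*10 = 1/327 - 9*10 = 1/327 - 1*90 = 1/327 - 90 = -29429/327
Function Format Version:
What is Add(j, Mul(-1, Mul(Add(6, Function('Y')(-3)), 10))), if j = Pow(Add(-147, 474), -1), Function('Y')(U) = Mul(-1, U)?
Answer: Rational(-29429, 327) ≈ -89.997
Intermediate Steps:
j = Rational(1, 327) (j = Pow(327, -1) = Rational(1, 327) ≈ 0.0030581)
Add(j, Mul(-1, Mul(Add(6, Function('Y')(-3)), 10))) = Add(Rational(1, 327), Mul(-1, Mul(Add(6, Mul(-1, -3)), 10))) = Add(Rational(1, 327), Mul(-1, Mul(Add(6, 3), 10))) = Add(Rational(1, 327), Mul(-1, Mul(9, 10))) = Add(Rational(1, 327), Mul(-1, 90)) = Add(Rational(1, 327), -90) = Rational(-29429, 327)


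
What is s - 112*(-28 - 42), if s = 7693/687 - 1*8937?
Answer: -745946/687 ≈ -1085.8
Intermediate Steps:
s = -6132026/687 (s = 7693*(1/687) - 8937 = 7693/687 - 8937 = -6132026/687 ≈ -8925.8)
s - 112*(-28 - 42) = -6132026/687 - 112*(-28 - 42) = -6132026/687 - 112*(-70) = -6132026/687 - 1*(-7840) = -6132026/687 + 7840 = -745946/687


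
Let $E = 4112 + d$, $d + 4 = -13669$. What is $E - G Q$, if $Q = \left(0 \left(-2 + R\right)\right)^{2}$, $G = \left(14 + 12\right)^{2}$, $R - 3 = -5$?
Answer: $-9561$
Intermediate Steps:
$R = -2$ ($R = 3 - 5 = -2$)
$d = -13673$ ($d = -4 - 13669 = -13673$)
$G = 676$ ($G = 26^{2} = 676$)
$Q = 0$ ($Q = \left(0 \left(-2 - 2\right)\right)^{2} = \left(0 \left(-4\right)\right)^{2} = 0^{2} = 0$)
$E = -9561$ ($E = 4112 - 13673 = -9561$)
$E - G Q = -9561 - 676 \cdot 0 = -9561 - 0 = -9561 + 0 = -9561$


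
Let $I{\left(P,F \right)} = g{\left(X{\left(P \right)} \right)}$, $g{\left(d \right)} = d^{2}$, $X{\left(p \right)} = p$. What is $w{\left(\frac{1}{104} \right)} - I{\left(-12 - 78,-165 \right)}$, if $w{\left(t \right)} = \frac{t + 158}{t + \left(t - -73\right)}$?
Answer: $- \frac{61494967}{7594} \approx -8097.8$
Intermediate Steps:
$w{\left(t \right)} = \frac{158 + t}{73 + 2 t}$ ($w{\left(t \right)} = \frac{158 + t}{t + \left(t + 73\right)} = \frac{158 + t}{t + \left(73 + t\right)} = \frac{158 + t}{73 + 2 t}$)
$I{\left(P,F \right)} = P^{2}$
$w{\left(\frac{1}{104} \right)} - I{\left(-12 - 78,-165 \right)} = \frac{158 + \frac{1}{104}}{73 + \frac{2}{104}} - \left(-12 - 78\right)^{2} = \frac{158 + \frac{1}{104}}{73 + 2 \cdot \frac{1}{104}} - \left(-90\right)^{2} = \frac{1}{73 + \frac{1}{52}} \cdot \frac{16433}{104} - 8100 = \frac{1}{\frac{3797}{52}} \cdot \frac{16433}{104} - 8100 = \frac{52}{3797} \cdot \frac{16433}{104} - 8100 = \frac{16433}{7594} - 8100 = - \frac{61494967}{7594}$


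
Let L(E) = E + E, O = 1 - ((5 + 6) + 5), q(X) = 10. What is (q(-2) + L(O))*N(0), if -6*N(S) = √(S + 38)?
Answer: 10*√38/3 ≈ 20.548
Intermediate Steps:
N(S) = -√(38 + S)/6 (N(S) = -√(S + 38)/6 = -√(38 + S)/6)
O = -15 (O = 1 - (11 + 5) = 1 - 1*16 = 1 - 16 = -15)
L(E) = 2*E
(q(-2) + L(O))*N(0) = (10 + 2*(-15))*(-√(38 + 0)/6) = (10 - 30)*(-√38/6) = -(-10)*√38/3 = 10*√38/3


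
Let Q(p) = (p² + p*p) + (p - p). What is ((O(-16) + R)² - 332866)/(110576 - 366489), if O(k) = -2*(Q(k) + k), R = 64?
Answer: -75474/36559 ≈ -2.0644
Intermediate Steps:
Q(p) = 2*p² (Q(p) = (p² + p²) + 0 = 2*p² + 0 = 2*p²)
O(k) = -4*k² - 2*k (O(k) = -2*(2*k² + k) = -2*(k + 2*k²) = -4*k² - 2*k)
((O(-16) + R)² - 332866)/(110576 - 366489) = ((2*(-16)*(-1 - 2*(-16)) + 64)² - 332866)/(110576 - 366489) = ((2*(-16)*(-1 + 32) + 64)² - 332866)/(-255913) = ((2*(-16)*31 + 64)² - 332866)*(-1/255913) = ((-992 + 64)² - 332866)*(-1/255913) = ((-928)² - 332866)*(-1/255913) = (861184 - 332866)*(-1/255913) = 528318*(-1/255913) = -75474/36559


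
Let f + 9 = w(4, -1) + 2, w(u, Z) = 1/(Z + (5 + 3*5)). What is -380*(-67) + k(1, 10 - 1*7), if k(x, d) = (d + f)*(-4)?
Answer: 484040/19 ≈ 25476.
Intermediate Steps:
w(u, Z) = 1/(20 + Z) (w(u, Z) = 1/(Z + (5 + 15)) = 1/(Z + 20) = 1/(20 + Z))
f = -132/19 (f = -9 + (1/(20 - 1) + 2) = -9 + (1/19 + 2) = -9 + 39/19 = -132/19 ≈ -6.9474)
k(x, d) = 528/19 - 4*d (k(x, d) = (d - 132/19)*(-4) = (-132/19 + d)*(-4) = 528/19 - 4*d)
-380*(-67) + k(1, 10 - 1*7) = -380*(-67) + (528/19 - 4*(10 - 1*7)) = 25460 + (528/19 - 4*(10 - 7)) = 25460 + (528/19 - 4*3) = 25460 + (528/19 - 12) = 25460 + 300/19 = 484040/19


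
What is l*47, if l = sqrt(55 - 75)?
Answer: 94*I*sqrt(5) ≈ 210.19*I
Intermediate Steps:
l = 2*I*sqrt(5) (l = sqrt(-20) = 2*I*sqrt(5) ≈ 4.4721*I)
l*47 = (2*I*sqrt(5))*47 = 94*I*sqrt(5)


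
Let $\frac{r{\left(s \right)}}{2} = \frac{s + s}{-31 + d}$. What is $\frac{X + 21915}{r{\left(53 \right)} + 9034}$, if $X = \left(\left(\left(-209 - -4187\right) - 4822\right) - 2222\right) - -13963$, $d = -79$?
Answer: $\frac{451165}{124191} \approx 3.6328$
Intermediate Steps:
$X = 10897$ ($X = \left(\left(\left(-209 + 4187\right) - 4822\right) - 2222\right) + 13963 = \left(\left(3978 - 4822\right) - 2222\right) + 13963 = \left(-844 - 2222\right) + 13963 = -3066 + 13963 = 10897$)
$r{\left(s \right)} = - \frac{2 s}{55}$ ($r{\left(s \right)} = 2 \frac{s + s}{-31 - 79} = 2 \frac{2 s}{-110} = 2 \cdot 2 s \left(- \frac{1}{110}\right) = 2 \left(- \frac{s}{55}\right) = - \frac{2 s}{55}$)
$\frac{X + 21915}{r{\left(53 \right)} + 9034} = \frac{10897 + 21915}{\left(- \frac{2}{55}\right) 53 + 9034} = \frac{32812}{- \frac{106}{55} + 9034} = \frac{32812}{\frac{496764}{55}} = 32812 \cdot \frac{55}{496764} = \frac{451165}{124191}$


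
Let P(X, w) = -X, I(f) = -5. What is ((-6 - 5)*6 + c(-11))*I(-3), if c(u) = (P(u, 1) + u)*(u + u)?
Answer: 330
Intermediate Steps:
c(u) = 0 (c(u) = (-u + u)*(u + u) = 0*(2*u) = 0)
((-6 - 5)*6 + c(-11))*I(-3) = ((-6 - 5)*6 + 0)*(-5) = (-11*6 + 0)*(-5) = (-66 + 0)*(-5) = -66*(-5) = 330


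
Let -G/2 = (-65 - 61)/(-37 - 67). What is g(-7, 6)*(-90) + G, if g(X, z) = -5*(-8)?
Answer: -93663/26 ≈ -3602.4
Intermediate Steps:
g(X, z) = 40
G = -63/26 (G = -2*(-65 - 61)/(-37 - 67) = -(-252)/(-104) = -(-252)*(-1)/104 = -2*63/52 = -63/26 ≈ -2.4231)
g(-7, 6)*(-90) + G = 40*(-90) - 63/26 = -3600 - 63/26 = -93663/26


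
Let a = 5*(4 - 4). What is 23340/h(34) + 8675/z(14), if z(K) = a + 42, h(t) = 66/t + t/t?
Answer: 1709851/210 ≈ 8142.1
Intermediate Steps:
a = 0 (a = 5*0 = 0)
h(t) = 1 + 66/t (h(t) = 66/t + 1 = 1 + 66/t)
z(K) = 42 (z(K) = 0 + 42 = 42)
23340/h(34) + 8675/z(14) = 23340/(((66 + 34)/34)) + 8675/42 = 23340/(((1/34)*100)) + 8675*(1/42) = 23340/(50/17) + 8675/42 = 23340*(17/50) + 8675/42 = 39678/5 + 8675/42 = 1709851/210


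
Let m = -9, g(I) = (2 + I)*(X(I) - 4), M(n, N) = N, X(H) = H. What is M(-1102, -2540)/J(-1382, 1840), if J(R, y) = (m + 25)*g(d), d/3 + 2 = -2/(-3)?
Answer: -635/64 ≈ -9.9219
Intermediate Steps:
d = -4 (d = -6 + 3*(-2/(-3)) = -6 + 3*(-2*(-⅓)) = -6 + 3*(⅔) = -6 + 2 = -4)
g(I) = (-4 + I)*(2 + I) (g(I) = (2 + I)*(I - 4) = (2 + I)*(-4 + I) = (-4 + I)*(2 + I))
J(R, y) = 256 (J(R, y) = (-9 + 25)*(-8 + (-4)² - 2*(-4)) = 16*(-8 + 16 + 8) = 16*16 = 256)
M(-1102, -2540)/J(-1382, 1840) = -2540/256 = -2540*1/256 = -635/64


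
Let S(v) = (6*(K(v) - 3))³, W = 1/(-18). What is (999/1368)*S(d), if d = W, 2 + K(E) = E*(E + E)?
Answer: -19590579773/997272 ≈ -19644.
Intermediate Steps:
K(E) = -2 + 2*E² (K(E) = -2 + E*(E + E) = -2 + E*(2*E) = -2 + 2*E²)
W = -1/18 (W = 1*(-1/18) = -1/18 ≈ -0.055556)
d = -1/18 ≈ -0.055556
S(v) = (-30 + 12*v²)³ (S(v) = (6*((-2 + 2*v²) - 3))³ = (6*(-5 + 2*v²))³ = (-30 + 12*v²)³)
(999/1368)*S(d) = (999/1368)*(216*(-5 + 2*(-1/18)²)³) = (999*(1/1368))*(216*(-5 + 2*(1/324))³) = 111*(216*(-5 + 1/162)³)/152 = 111*(216*(-809/162)³)/152 = 111*(216*(-529475129/4251528))/152 = (111/152)*(-529475129/19683) = -19590579773/997272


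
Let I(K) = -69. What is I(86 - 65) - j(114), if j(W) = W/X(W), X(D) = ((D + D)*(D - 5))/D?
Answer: -7578/109 ≈ -69.523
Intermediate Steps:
X(D) = -10 + 2*D (X(D) = ((2*D)*(-5 + D))/D = (2*D*(-5 + D))/D = -10 + 2*D)
j(W) = W/(-10 + 2*W)
I(86 - 65) - j(114) = -69 - 114/(2*(-5 + 114)) = -69 - 114/(2*109) = -69 - 1*57/109 = -69 - 57/109 = -7578/109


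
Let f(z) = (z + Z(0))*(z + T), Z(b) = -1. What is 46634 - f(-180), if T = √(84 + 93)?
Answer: 14054 + 181*√177 ≈ 16462.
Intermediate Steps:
T = √177 ≈ 13.304
f(z) = (-1 + z)*(z + √177) (f(z) = (z - 1)*(z + √177) = (-1 + z)*(z + √177))
46634 - f(-180) = 46634 - ((-180)² - 1*(-180) - √177 - 180*√177) = 46634 - (32400 + 180 - √177 - 180*√177) = 46634 - (32580 - 181*√177) = 46634 + (-32580 + 181*√177) = 14054 + 181*√177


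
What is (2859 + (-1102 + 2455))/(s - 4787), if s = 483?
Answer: -1053/1076 ≈ -0.97862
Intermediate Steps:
(2859 + (-1102 + 2455))/(s - 4787) = (2859 + (-1102 + 2455))/(483 - 4787) = (2859 + 1353)/(-4304) = 4212*(-1/4304) = -1053/1076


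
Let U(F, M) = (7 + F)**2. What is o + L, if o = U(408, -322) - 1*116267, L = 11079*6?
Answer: 122432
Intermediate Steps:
L = 66474
o = 55958 (o = (7 + 408)**2 - 1*116267 = 415**2 - 116267 = 172225 - 116267 = 55958)
o + L = 55958 + 66474 = 122432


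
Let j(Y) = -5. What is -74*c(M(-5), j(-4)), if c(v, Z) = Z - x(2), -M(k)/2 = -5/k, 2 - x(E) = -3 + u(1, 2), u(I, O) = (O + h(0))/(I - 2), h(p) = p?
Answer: 888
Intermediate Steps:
u(I, O) = O/(-2 + I) (u(I, O) = (O + 0)/(I - 2) = O/(-2 + I))
x(E) = 7 (x(E) = 2 - (-3 + 2/(-2 + 1)) = 2 - (-3 + 2/(-1)) = 2 - (-3 + 2*(-1)) = 2 - (-3 - 2) = 2 - 1*(-5) = 2 + 5 = 7)
M(k) = 10/k (M(k) = -(-10)/k = 10/k)
c(v, Z) = -7 + Z (c(v, Z) = Z - 1*7 = Z - 7 = -7 + Z)
-74*c(M(-5), j(-4)) = -74*(-7 - 5) = -74*(-12) = 888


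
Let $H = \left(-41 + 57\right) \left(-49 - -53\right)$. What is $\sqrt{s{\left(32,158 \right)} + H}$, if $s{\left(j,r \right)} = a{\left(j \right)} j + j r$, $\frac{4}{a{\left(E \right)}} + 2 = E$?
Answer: $\frac{8 \sqrt{18015}}{15} \approx 71.584$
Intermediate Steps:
$a{\left(E \right)} = \frac{4}{-2 + E}$
$s{\left(j,r \right)} = j r + \frac{4 j}{-2 + j}$ ($s{\left(j,r \right)} = \frac{4}{-2 + j} j + j r = \frac{4 j}{-2 + j} + j r = j r + \frac{4 j}{-2 + j}$)
$H = 64$ ($H = 16 \left(-49 + 53\right) = 16 \cdot 4 = 64$)
$\sqrt{s{\left(32,158 \right)} + H} = \sqrt{\frac{32 \left(4 + 158 \left(-2 + 32\right)\right)}{-2 + 32} + 64} = \sqrt{\frac{32 \left(4 + 158 \cdot 30\right)}{30} + 64} = \sqrt{32 \cdot \frac{1}{30} \left(4 + 4740\right) + 64} = \sqrt{32 \cdot \frac{1}{30} \cdot 4744 + 64} = \sqrt{\frac{75904}{15} + 64} = \sqrt{\frac{76864}{15}} = \frac{8 \sqrt{18015}}{15}$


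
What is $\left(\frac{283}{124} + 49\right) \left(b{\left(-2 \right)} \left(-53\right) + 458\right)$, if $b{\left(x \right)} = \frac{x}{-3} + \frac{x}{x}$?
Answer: $\frac{7052131}{372} \approx 18957.0$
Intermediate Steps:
$b{\left(x \right)} = 1 - \frac{x}{3}$ ($b{\left(x \right)} = x \left(- \frac{1}{3}\right) + 1 = - \frac{x}{3} + 1 = 1 - \frac{x}{3}$)
$\left(\frac{283}{124} + 49\right) \left(b{\left(-2 \right)} \left(-53\right) + 458\right) = \left(\frac{283}{124} + 49\right) \left(\left(1 - - \frac{2}{3}\right) \left(-53\right) + 458\right) = \left(283 \cdot \frac{1}{124} + 49\right) \left(\left(1 + \frac{2}{3}\right) \left(-53\right) + 458\right) = \left(\frac{283}{124} + 49\right) \left(\frac{5}{3} \left(-53\right) + 458\right) = \frac{6359 \left(- \frac{265}{3} + 458\right)}{124} = \frac{6359}{124} \cdot \frac{1109}{3} = \frac{7052131}{372}$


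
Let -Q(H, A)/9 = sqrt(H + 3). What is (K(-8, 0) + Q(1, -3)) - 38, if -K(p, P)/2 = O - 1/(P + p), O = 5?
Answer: -265/4 ≈ -66.250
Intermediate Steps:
K(p, P) = -10 + 2/(P + p) (K(p, P) = -2*(5 - 1/(P + p)) = -10 + 2/(P + p))
Q(H, A) = -9*sqrt(3 + H) (Q(H, A) = -9*sqrt(H + 3) = -9*sqrt(3 + H))
(K(-8, 0) + Q(1, -3)) - 38 = (2*(1 - 5*0 - 5*(-8))/(0 - 8) - 9*sqrt(3 + 1)) - 38 = (2*(1 + 0 + 40)/(-8) - 9*sqrt(4)) - 38 = (2*(-1/8)*41 - 9*2) - 38 = (-41/4 - 18) - 38 = -113/4 - 38 = -265/4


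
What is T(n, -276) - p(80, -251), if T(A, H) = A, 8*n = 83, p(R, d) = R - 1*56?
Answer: -109/8 ≈ -13.625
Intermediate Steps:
p(R, d) = -56 + R (p(R, d) = R - 56 = -56 + R)
n = 83/8 (n = (1/8)*83 = 83/8 ≈ 10.375)
T(n, -276) - p(80, -251) = 83/8 - (-56 + 80) = 83/8 - 1*24 = 83/8 - 24 = -109/8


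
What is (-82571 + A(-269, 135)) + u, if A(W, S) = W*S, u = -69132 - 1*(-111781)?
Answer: -76237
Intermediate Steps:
u = 42649 (u = -69132 + 111781 = 42649)
A(W, S) = S*W
(-82571 + A(-269, 135)) + u = (-82571 + 135*(-269)) + 42649 = (-82571 - 36315) + 42649 = -118886 + 42649 = -76237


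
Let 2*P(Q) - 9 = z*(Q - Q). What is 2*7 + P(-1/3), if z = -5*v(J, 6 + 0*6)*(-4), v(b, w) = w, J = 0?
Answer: 37/2 ≈ 18.500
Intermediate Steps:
z = 120 (z = -5*(6 + 0*6)*(-4) = -5*(6 + 0)*(-4) = -5*6*(-4) = -30*(-4) = 120)
P(Q) = 9/2 (P(Q) = 9/2 + (120*(Q - Q))/2 = 9/2 + (120*0)/2 = 9/2 + (½)*0 = 9/2 + 0 = 9/2)
2*7 + P(-1/3) = 2*7 + 9/2 = 14 + 9/2 = 37/2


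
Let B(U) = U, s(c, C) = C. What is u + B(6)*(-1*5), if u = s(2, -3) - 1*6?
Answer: -39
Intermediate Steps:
u = -9 (u = -3 - 1*6 = -3 - 6 = -9)
u + B(6)*(-1*5) = -9 + 6*(-1*5) = -9 + 6*(-5) = -9 - 30 = -39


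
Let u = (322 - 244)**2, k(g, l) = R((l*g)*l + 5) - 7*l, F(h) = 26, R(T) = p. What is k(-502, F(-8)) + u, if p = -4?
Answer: 5898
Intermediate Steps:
R(T) = -4
k(g, l) = -4 - 7*l
u = 6084 (u = 78**2 = 6084)
k(-502, F(-8)) + u = (-4 - 7*26) + 6084 = (-4 - 182) + 6084 = -186 + 6084 = 5898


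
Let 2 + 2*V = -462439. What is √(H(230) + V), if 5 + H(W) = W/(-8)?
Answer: I*√925017/2 ≈ 480.89*I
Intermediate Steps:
H(W) = -5 - W/8 (H(W) = -5 + W/(-8) = -5 + W*(-⅛) = -5 - W/8)
V = -462441/2 (V = -1 + (½)*(-462439) = -1 - 462439/2 = -462441/2 ≈ -2.3122e+5)
√(H(230) + V) = √((-5 - ⅛*230) - 462441/2) = √((-5 - 115/4) - 462441/2) = √(-135/4 - 462441/2) = √(-925017/4) = I*√925017/2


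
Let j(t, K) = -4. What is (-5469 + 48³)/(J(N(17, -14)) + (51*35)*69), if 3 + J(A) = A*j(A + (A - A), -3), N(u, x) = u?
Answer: 105123/123094 ≈ 0.85401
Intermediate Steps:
J(A) = -3 - 4*A (J(A) = -3 + A*(-4) = -3 - 4*A)
(-5469 + 48³)/(J(N(17, -14)) + (51*35)*69) = (-5469 + 48³)/((-3 - 4*17) + (51*35)*69) = (-5469 + 110592)/((-3 - 68) + 1785*69) = 105123/(-71 + 123165) = 105123/123094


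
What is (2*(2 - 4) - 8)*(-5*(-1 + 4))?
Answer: 180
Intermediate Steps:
(2*(2 - 4) - 8)*(-5*(-1 + 4)) = (2*(-2) - 8)*(-5*3) = (-4 - 8)*(-15) = -12*(-15) = 180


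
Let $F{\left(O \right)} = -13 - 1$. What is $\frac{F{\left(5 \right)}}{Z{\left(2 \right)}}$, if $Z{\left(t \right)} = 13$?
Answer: $- \frac{14}{13} \approx -1.0769$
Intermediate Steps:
$F{\left(O \right)} = -14$
$\frac{F{\left(5 \right)}}{Z{\left(2 \right)}} = - \frac{14}{13}$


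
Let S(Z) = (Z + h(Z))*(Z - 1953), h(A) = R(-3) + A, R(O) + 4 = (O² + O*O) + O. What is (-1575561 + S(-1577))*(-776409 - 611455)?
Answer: -13211395236856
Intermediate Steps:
R(O) = -4 + O + 2*O² (R(O) = -4 + ((O² + O*O) + O) = -4 + ((O² + O²) + O) = -4 + (2*O² + O) = -4 + (O + 2*O²) = -4 + O + 2*O²)
h(A) = 11 + A (h(A) = (-4 - 3 + 2*(-3)²) + A = (-4 - 3 + 2*9) + A = (-4 - 3 + 18) + A = 11 + A)
S(Z) = (-1953 + Z)*(11 + 2*Z) (S(Z) = (Z + (11 + Z))*(Z - 1953) = (11 + 2*Z)*(-1953 + Z) = (-1953 + Z)*(11 + 2*Z))
(-1575561 + S(-1577))*(-776409 - 611455) = (-1575561 + (-21483 - 3895*(-1577) + 2*(-1577)²))*(-776409 - 611455) = (-1575561 + (-21483 + 6142415 + 2*2486929))*(-1387864) = (-1575561 + (-21483 + 6142415 + 4973858))*(-1387864) = (-1575561 + 11094790)*(-1387864) = 9519229*(-1387864) = -13211395236856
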